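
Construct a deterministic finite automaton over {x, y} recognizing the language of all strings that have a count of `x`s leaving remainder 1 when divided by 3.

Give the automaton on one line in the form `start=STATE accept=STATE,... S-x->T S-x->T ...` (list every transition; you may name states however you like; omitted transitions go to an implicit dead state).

start=S0 accept=S1 S0-x->S1 S0-y->S0 S1-x->S2 S1-y->S1 S2-x->S0 S2-y->S2

The only thing that matters is how many `x`s have appeared, reduced mod 3. Use one state per residue: S0 for 0, …, S2 for 2. Reading `x` moves to the next residue; anything else stays put. S1 is accepting.
3 states suffice.
        x   y  
>  S0   S1  S0 
 * S1   S2  S1 
   S2   S0  S2 
(> = start, * = accepting)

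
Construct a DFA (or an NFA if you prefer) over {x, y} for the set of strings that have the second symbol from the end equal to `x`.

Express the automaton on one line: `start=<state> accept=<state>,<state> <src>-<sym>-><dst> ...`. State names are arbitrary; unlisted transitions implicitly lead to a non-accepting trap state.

Because acceptance depends on a position counted from the end, the machine has to buffer the most recent 2 symbols. Make each state the string of the last up-to-2 symbols read; on input `x` shift the window left and append `x`. Accept when the buffered window has length 2 and begins with `x`.
7 states suffice.
        x   y  
>  q0   q1  q2 
   q1   q3  q4 
   q2   q5  q6 
 * q3   q3  q4 
 * q4   q5  q6 
   q5   q3  q4 
   q6   q5  q6 
(> = start, * = accepting)

start=q0 accept=q3,q4 q0-x->q1 q0-y->q2 q1-x->q3 q1-y->q4 q2-x->q5 q2-y->q6 q3-x->q3 q3-y->q4 q4-x->q5 q4-y->q6 q5-x->q3 q5-y->q4 q6-x->q5 q6-y->q6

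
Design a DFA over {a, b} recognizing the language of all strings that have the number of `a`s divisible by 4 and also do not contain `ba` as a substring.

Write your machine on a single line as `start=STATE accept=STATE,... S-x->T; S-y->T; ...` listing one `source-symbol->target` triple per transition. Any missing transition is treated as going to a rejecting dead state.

start=q0; accept=q0,q2; q0-a->q1; q0-b->q2; q1-a->q3; q1-b->q4; q2-a->q4; q2-b->q2; q3-a->q5; q3-b->q4; q4-a->q4; q4-b->q4; q5-a->q0; q5-b->q4

Build one automaton per condition and run them in lockstep. The first has 4 states tracking the count of `a`s modulo 4; the second has 3 states tracking partial matches of the forbidden pattern `ba`. A product state is a pair (one from each), accepting exactly when both do. After merging equivalent states the machine shrinks.
With 6 states:
        a   b  
>* q0   q1  q2 
   q1   q3  q4 
 * q2   q4  q2 
   q3   q5  q4 
   q4   q4  q4 
   q5   q0  q4 
(> = start, * = accepting)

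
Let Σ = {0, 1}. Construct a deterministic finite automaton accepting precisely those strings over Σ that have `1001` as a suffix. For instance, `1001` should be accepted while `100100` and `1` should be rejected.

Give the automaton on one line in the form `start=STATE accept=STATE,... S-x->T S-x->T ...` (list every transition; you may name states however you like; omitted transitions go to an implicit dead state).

start=A accept=E A-0->A A-1->B B-0->C B-1->B C-0->D C-1->B D-0->A D-1->E E-0->C E-1->B

Let each state record the length of the longest suffix of the input read so far that is also a prefix of `1001`. B means the last symbol is `1`; C means the last 2 symbols are `10`; D means the last 3 symbols are `100`; E means the last 4 symbols are `1001`. Accept only at E, where the string currently ends in `1001`.
With 5 states:
       0  1 
>  A   A  B 
   B   C  B 
   C   D  B 
   D   A  E 
 * E   C  B 
(> = start, * = accepting)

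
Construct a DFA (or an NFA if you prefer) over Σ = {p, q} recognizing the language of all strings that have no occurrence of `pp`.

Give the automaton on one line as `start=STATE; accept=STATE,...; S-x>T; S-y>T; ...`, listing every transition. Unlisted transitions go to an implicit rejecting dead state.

start=A; accept=A,B; A-p>B; A-q>A; B-p>C; B-q>A; C-p>C; C-q>C

This is the complement of 'contains `pp`'. Use the same substring-matching states — A through C holding how much of `pp` has just been matched — but flip the accepting set: everything except the trap C accepts.
       p  q 
>* A   B  A 
 * B   C  A 
   C   C  C 
(> = start, * = accepting)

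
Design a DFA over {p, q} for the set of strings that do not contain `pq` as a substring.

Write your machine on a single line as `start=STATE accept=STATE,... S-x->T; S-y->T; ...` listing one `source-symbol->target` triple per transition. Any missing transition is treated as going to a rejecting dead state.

start=S0; accept=S0,S1; S0-p->S1; S0-q->S0; S1-p->S1; S1-q->S2; S2-p->S2; S2-q->S2

Track partial matches of the forbidden pattern `pq`. State S2 is a dead state reached once `pq` has occurred; every other state accepts. S0 means no part of `pq` is currently matched.
3 states suffice.
        p   q  
>* S0   S1  S0 
 * S1   S1  S2 
   S2   S2  S2 
(> = start, * = accepting)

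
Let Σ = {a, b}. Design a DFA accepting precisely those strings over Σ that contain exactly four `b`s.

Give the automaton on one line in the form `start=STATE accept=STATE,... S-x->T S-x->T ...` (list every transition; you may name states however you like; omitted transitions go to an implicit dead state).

start=s0 accept=s4 s0-a->s0 s0-b->s1 s1-a->s1 s1-b->s2 s2-a->s2 s2-b->s3 s3-a->s3 s3-b->s4 s4-a->s4 s4-b->s5 s5-a->s5 s5-b->s5

Count `b`s, saturating at 5: states s0 through s4 mean 0 through 4 `b`s seen; s5 means more than 4. Each `b` increments (capped at s5); other symbols loop. Accept from {s4}.
A 6-state machine:
        a   b  
>  s0   s0  s1 
   s1   s1  s2 
   s2   s2  s3 
   s3   s3  s4 
 * s4   s4  s5 
   s5   s5  s5 
(> = start, * = accepting)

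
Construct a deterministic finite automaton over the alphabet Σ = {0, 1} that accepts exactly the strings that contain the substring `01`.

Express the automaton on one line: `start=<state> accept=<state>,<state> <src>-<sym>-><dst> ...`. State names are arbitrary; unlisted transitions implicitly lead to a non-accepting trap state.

start=q0 accept=q2 q0-0->q1 q0-1->q0 q1-0->q1 q1-1->q2 q2-0->q2 q2-1->q2

Track how much of `01` has been matched so far: state q0 is no progress, q2 is the absorbing accept state reached once `01` has occurred. Intermediate states record partial matches; on a mismatch, fall back to the longest reusable overlap.
With 3 states:
        0   1  
>  q0   q1  q0 
   q1   q1  q2 
 * q2   q2  q2 
(> = start, * = accepting)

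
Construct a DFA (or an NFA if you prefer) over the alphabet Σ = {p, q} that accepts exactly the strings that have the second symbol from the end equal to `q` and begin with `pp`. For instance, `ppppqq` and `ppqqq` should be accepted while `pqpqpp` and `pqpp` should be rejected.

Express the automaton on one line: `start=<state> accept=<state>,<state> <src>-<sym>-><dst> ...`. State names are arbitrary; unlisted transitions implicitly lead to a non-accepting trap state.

Run two small machines in parallel and take their product. The first has 7 states tracking the last 2 symbols read; the second has 4 states tracking whether the input so far still matches the prefix `pp`. A product state is a pair (one from each), accepting exactly when both do. Equivalent product states are then merged.
A 7-state machine:
       p  q 
>  A   B  C 
   B   D  C 
   C   C  C 
   D   D  E 
   E   F  G 
 * F   D  E 
 * G   F  G 
(> = start, * = accepting)

start=A accept=F,G A-p->B A-q->C B-p->D B-q->C C-p->C C-q->C D-p->D D-q->E E-p->F E-q->G F-p->D F-q->E G-p->F G-q->G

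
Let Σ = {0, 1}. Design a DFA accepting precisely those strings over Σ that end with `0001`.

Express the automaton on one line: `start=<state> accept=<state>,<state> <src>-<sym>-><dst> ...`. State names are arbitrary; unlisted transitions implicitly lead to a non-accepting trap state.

start=q0 accept=q4 q0-0->q1 q0-1->q0 q1-0->q2 q1-1->q0 q2-0->q3 q2-1->q0 q3-0->q3 q3-1->q4 q4-0->q1 q4-1->q0

Remember how much of `0001` the current input suffix matches. State q0 means no match yet; q1 means the last symbol is `0`; q2 means the last 2 symbols are `00`; q3 means the last 3 symbols are `000`; q4 means the last 4 symbols are `0001`. Only q4 accepts. On a mismatch, fall back to the longest proper suffix that is still a prefix of `0001`.
        0   1  
>  q0   q1  q0 
   q1   q2  q0 
   q2   q3  q0 
   q3   q3  q4 
 * q4   q1  q0 
(> = start, * = accepting)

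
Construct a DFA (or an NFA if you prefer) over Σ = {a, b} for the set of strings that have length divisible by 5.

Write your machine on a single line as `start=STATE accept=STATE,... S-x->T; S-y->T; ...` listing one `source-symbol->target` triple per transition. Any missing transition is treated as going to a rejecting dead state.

start=q0; accept=q0; q0-a->q1; q0-b->q1; q1-a->q2; q1-b->q2; q2-a->q3; q2-b->q3; q3-a->q4; q3-b->q4; q4-a->q0; q4-b->q0

Count input length modulo 5: every symbol advances one step around the cycle q0 → q1 → q2 → q3 → q4 → q0. Accept at q0.
With 5 states:
        a   b  
>* q0   q1  q1 
   q1   q2  q2 
   q2   q3  q3 
   q3   q4  q4 
   q4   q0  q0 
(> = start, * = accepting)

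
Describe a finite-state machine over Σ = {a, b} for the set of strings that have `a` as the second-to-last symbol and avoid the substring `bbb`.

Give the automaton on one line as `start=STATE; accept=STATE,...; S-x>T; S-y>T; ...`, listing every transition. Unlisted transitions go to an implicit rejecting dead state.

Build one automaton per condition and run them in lockstep. The first has 7 states tracking the last 2 symbols read; the second has 4 states tracking partial matches of the forbidden pattern `bbb`. A product state is a pair (one from each), accepting exactly when both do.
An 11-state machine:
          a    b  
>  s0     s1   s2 
   s1     s3   s4 
   s2     s5   s6 
 * s3     s3   s4 
 * s4     s5   s6 
   s5     s3   s4 
   s6     s5   s7 
   s7     s8   s7 
   s8     s9  s10 
   s9     s9  s10 
   s10    s8   s7 
(> = start, * = accepting)

start=s0; accept=s3,s4; s0-a>s1; s0-b>s2; s1-a>s3; s1-b>s4; s2-a>s5; s2-b>s6; s3-a>s3; s3-b>s4; s4-a>s5; s4-b>s6; s5-a>s3; s5-b>s4; s6-a>s5; s6-b>s7; s7-a>s8; s7-b>s7; s8-a>s9; s8-b>s10; s9-a>s9; s9-b>s10; s10-a>s8; s10-b>s7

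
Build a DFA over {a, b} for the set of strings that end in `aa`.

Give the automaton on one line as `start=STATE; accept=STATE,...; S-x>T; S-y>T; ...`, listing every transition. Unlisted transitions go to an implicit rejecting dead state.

start=s0; accept=s2; s0-a>s1; s0-b>s0; s1-a>s2; s1-b>s0; s2-a>s2; s2-b>s0

Let each state record the length of the longest suffix of the input read so far that is also a prefix of `aa`. s1 means the last symbol is `a`; s2 means the last 2 symbols are `aa`. Accept only at s2, where the string currently ends in `aa`.
        a   b  
>  s0   s1  s0 
   s1   s2  s0 
 * s2   s2  s0 
(> = start, * = accepting)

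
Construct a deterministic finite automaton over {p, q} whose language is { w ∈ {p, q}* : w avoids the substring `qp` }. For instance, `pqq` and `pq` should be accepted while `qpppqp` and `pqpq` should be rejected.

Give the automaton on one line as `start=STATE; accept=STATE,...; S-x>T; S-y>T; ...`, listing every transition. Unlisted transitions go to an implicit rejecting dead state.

This is the complement of 'contains `qp`'. Use the same substring-matching states — s0 through s2 holding how much of `qp` has just been matched — but flip the accepting set: everything except the trap s2 accepts.
3 states suffice.
        p   q  
>* s0   s0  s1 
 * s1   s2  s1 
   s2   s2  s2 
(> = start, * = accepting)

start=s0; accept=s0,s1; s0-p>s0; s0-q>s1; s1-p>s2; s1-q>s1; s2-p>s2; s2-q>s2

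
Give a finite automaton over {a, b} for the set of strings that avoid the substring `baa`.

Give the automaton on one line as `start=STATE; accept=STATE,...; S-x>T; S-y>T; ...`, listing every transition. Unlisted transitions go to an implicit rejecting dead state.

start=s0; accept=s0,s1,s2; s0-a>s0; s0-b>s1; s1-a>s2; s1-b>s1; s2-a>s3; s2-b>s1; s3-a>s3; s3-b>s3

This is the complement of 'contains `baa`'. Use the same substring-matching states — s0 through s3 holding how much of `baa` has just been matched — but flip the accepting set: everything except the trap s3 accepts.
4 states suffice.
        a   b  
>* s0   s0  s1 
 * s1   s2  s1 
 * s2   s3  s1 
   s3   s3  s3 
(> = start, * = accepting)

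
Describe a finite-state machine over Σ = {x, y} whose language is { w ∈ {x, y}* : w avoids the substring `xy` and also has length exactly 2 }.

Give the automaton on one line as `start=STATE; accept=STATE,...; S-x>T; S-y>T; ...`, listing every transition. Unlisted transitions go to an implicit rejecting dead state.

start=q0; accept=q3; q0-x>q1; q0-y>q2; q1-x>q3; q1-y>q4; q2-x>q3; q2-y>q3; q3-x>q4; q3-y>q4; q4-x>q4; q4-y>q4

Handle the two conditions separately and then intersect. The first has 3 states tracking partial matches of the forbidden pattern `xy`; the second has 4 states tracking the input length, saturating at 3. A product state is a pair (one from each), accepting exactly when both do. Equivalent product states are then merged.
        x   y  
>  q0   q1  q2 
   q1   q3  q4 
   q2   q3  q3 
 * q3   q4  q4 
   q4   q4  q4 
(> = start, * = accepting)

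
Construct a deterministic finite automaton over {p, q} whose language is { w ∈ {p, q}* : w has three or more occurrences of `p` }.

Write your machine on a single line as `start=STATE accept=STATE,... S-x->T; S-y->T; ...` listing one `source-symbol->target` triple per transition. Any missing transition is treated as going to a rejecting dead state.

Only the number of `p`s matters, and only up to 4. Make a chain s0 → s1 → s2 → s3 → s4 advanced by each `p` (with s4 absorbing); every other symbol self-loops. The accepting set is {s3, s4}.
With 5 states:
        p   q  
>  s0   s1  s0 
   s1   s2  s1 
   s2   s3  s2 
 * s3   s4  s3 
 * s4   s4  s4 
(> = start, * = accepting)

start=s0; accept=s3,s4; s0-p->s1; s0-q->s0; s1-p->s2; s1-q->s1; s2-p->s3; s2-q->s2; s3-p->s4; s3-q->s3; s4-p->s4; s4-q->s4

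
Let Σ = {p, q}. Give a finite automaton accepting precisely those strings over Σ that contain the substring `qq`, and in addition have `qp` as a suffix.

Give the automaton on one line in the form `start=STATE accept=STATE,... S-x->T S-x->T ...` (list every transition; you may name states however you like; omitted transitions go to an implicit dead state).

Handle the two conditions separately and then intersect. The first has 3 states tracking whether and how much of `qq` has been seen; the second has 3 states tracking how much of the suffix `qp` has currently been matched. A product state is a pair (one from each), accepting exactly when both do. Minimizing collapses redundant product states.
A 5-state machine:
        p   q  
>  s0   s0  s1 
   s1   s0  s2 
   s2   s3  s2 
 * s3   s4  s2 
   s4   s4  s2 
(> = start, * = accepting)

start=s0 accept=s3 s0-p->s0 s0-q->s1 s1-p->s0 s1-q->s2 s2-p->s3 s2-q->s2 s3-p->s4 s3-q->s2 s4-p->s4 s4-q->s2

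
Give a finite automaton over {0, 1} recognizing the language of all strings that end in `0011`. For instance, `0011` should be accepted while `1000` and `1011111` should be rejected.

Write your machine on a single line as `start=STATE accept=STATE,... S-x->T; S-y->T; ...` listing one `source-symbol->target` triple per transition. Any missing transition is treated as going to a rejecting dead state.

start=s0; accept=s4; s0-0->s1; s0-1->s0; s1-0->s2; s1-1->s0; s2-0->s2; s2-1->s3; s3-0->s1; s3-1->s4; s4-0->s1; s4-1->s0

Remember how much of `0011` the current input suffix matches. State s0 means no match yet; s1 means the last symbol is `0`; s2 means the last 2 symbols are `00`; s3 means the last 3 symbols are `001`; s4 means the last 4 symbols are `0011`. Only s4 accepts. On a mismatch, fall back to the longest proper suffix that is still a prefix of `0011`.
With 5 states:
        0   1  
>  s0   s1  s0 
   s1   s2  s0 
   s2   s2  s3 
   s3   s1  s4 
 * s4   s1  s0 
(> = start, * = accepting)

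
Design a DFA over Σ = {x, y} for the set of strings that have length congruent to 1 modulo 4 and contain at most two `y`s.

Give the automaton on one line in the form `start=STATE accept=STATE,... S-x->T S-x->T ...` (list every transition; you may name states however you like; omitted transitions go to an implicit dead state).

Handle the two conditions separately and then intersect. One (4 states) tracks the input length modulo 4; the other (4 states) tracks the count of `y`s, saturating at 3. Each combined state is a pair, one component from each; accept when both components accept.
A 16-state machine:
          x    y  
>  s0     s1   s2 
 * s1     s3   s4 
 * s2     s4   s5 
   s3     s6   s7 
   s4     s7   s8 
   s5     s8   s9 
   s6     s0  s10 
   s7    s10  s11 
   s8    s11  s12 
   s9    s12  s12 
   s10    s2  s13 
   s11   s13  s14 
   s12   s14  s14 
 * s13    s5  s15 
   s14   s15  s15 
   s15    s9   s9 
(> = start, * = accepting)

start=s0 accept=s1,s2,s13 s0-x->s1 s0-y->s2 s1-x->s3 s1-y->s4 s2-x->s4 s2-y->s5 s3-x->s6 s3-y->s7 s4-x->s7 s4-y->s8 s5-x->s8 s5-y->s9 s6-x->s0 s6-y->s10 s7-x->s10 s7-y->s11 s8-x->s11 s8-y->s12 s9-x->s12 s9-y->s12 s10-x->s2 s10-y->s13 s11-x->s13 s11-y->s14 s12-x->s14 s12-y->s14 s13-x->s5 s13-y->s15 s14-x->s15 s14-y->s15 s15-x->s9 s15-y->s9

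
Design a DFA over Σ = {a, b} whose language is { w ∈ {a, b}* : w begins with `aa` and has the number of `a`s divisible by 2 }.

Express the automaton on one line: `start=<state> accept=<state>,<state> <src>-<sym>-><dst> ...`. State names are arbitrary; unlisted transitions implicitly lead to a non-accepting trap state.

Run two small machines in parallel and take their product. The first has 4 states tracking whether the input so far still matches the prefix `aa`; the second has 2 states tracking the count of `a`s modulo 2. A product state is a pair (one from each), accepting exactly when both do. After merging equivalent states the machine shrinks.
With 5 states:
        a   b  
>  q0   q1  q2 
   q1   q3  q2 
   q2   q2  q2 
 * q3   q4  q3 
   q4   q3  q4 
(> = start, * = accepting)

start=q0 accept=q3 q0-a->q1 q0-b->q2 q1-a->q3 q1-b->q2 q2-a->q2 q2-b->q2 q3-a->q4 q3-b->q3 q4-a->q3 q4-b->q4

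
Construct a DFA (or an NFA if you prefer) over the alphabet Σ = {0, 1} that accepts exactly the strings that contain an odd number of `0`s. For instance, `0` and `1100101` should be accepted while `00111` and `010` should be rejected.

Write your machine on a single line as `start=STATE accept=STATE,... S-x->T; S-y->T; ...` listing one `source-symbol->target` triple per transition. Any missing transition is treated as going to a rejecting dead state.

start=S0; accept=S1; S0-0->S1; S0-1->S0; S1-0->S0; S1-1->S1

Keep the running count of `0`s modulo 2: each `0` advances along the cycle S0 → S1 → S0 while other symbols loop. Accept at S1.
        0   1  
>  S0   S1  S0 
 * S1   S0  S1 
(> = start, * = accepting)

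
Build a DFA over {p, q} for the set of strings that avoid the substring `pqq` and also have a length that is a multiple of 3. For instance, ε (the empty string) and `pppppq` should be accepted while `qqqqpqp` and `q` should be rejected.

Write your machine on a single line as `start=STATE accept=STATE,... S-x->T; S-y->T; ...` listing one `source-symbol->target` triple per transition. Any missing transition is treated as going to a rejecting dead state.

start=S0; accept=S0,S6,S7; S0-p->S1; S0-q->S2; S1-p->S3; S1-q->S4; S2-p->S3; S2-q->S5; S3-p->S6; S3-q->S7; S4-p->S6; S4-q->S8; S5-p->S6; S5-q->S0; S6-p->S1; S6-q->S9; S7-p->S1; S7-q->S8; S8-p->S8; S8-q->S8; S9-p->S3; S9-q->S8

Handle the two conditions separately and then intersect. The first has 4 states tracking partial matches of the forbidden pattern `pqq`; the second has 3 states tracking the input length modulo 3. A product state is a pair (one from each), accepting exactly when both do. After merging equivalent states the machine shrinks.
10 states suffice.
        p   q  
>* S0   S1  S2 
   S1   S3  S4 
   S2   S3  S5 
   S3   S6  S7 
   S4   S6  S8 
   S5   S6  S0 
 * S6   S1  S9 
 * S7   S1  S8 
   S8   S8  S8 
   S9   S3  S8 
(> = start, * = accepting)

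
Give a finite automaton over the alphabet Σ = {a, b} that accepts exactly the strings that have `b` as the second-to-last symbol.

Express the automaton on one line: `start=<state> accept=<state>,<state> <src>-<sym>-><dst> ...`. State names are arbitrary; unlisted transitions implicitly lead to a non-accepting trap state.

A DFA must remember the last 2 symbols (since which symbol is second-to-last isn't known until the input ends). Use one state per possible window of the last ≤2 symbols; accept from those whose window starts with `b`.
        a   b  
>  q0   q1  q2 
   q1   q3  q4 
   q2   q5  q6 
   q3   q3  q4 
   q4   q5  q6 
 * q5   q3  q4 
 * q6   q5  q6 
(> = start, * = accepting)

start=q0 accept=q5,q6 q0-a->q1 q0-b->q2 q1-a->q3 q1-b->q4 q2-a->q5 q2-b->q6 q3-a->q3 q3-b->q4 q4-a->q5 q4-b->q6 q5-a->q3 q5-b->q4 q6-a->q5 q6-b->q6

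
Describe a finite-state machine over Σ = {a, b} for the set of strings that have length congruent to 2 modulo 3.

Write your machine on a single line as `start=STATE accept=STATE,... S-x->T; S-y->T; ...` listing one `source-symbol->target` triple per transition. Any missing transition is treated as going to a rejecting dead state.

start=s0; accept=s2; s0-a->s1; s0-b->s1; s1-a->s2; s1-b->s2; s2-a->s0; s2-b->s0

Count input length modulo 3: every symbol advances one step around the cycle s0 → s1 → s2 → s0. Accept at s2.
3 states suffice.
        a   b  
>  s0   s1  s1 
   s1   s2  s2 
 * s2   s0  s0 
(> = start, * = accepting)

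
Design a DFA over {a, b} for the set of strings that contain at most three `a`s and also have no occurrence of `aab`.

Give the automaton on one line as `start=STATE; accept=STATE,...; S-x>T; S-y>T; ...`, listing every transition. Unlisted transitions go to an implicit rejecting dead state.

Run two small machines in parallel and take their product. The first has 5 states tracking the count of `a`s, saturating at 4; the second has 4 states tracking partial matches of the forbidden pattern `aab`. A product state is a pair (one from each), accepting exactly when both do. Equivalent product states are then merged.
With 9 states:
        a   b  
>* s0   s1  s0 
 * s1   s2  s3 
 * s2   s4  s5 
 * s3   s6  s3 
 * s4   s5  s5 
   s5   s5  s5 
 * s6   s4  s7 
 * s7   s8  s7 
 * s8   s5  s8 
(> = start, * = accepting)

start=s0; accept=s0,s1,s2,s3,s4,s6,s7,s8; s0-a>s1; s0-b>s0; s1-a>s2; s1-b>s3; s2-a>s4; s2-b>s5; s3-a>s6; s3-b>s3; s4-a>s5; s4-b>s5; s5-a>s5; s5-b>s5; s6-a>s4; s6-b>s7; s7-a>s8; s7-b>s7; s8-a>s5; s8-b>s8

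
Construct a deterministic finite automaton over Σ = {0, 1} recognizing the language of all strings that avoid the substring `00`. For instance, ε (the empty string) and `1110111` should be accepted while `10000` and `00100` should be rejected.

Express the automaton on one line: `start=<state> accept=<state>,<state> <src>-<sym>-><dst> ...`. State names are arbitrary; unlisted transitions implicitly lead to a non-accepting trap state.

Track partial matches of the forbidden pattern `00`. State S2 is a dead state reached once `00` has occurred; every other state accepts. S0 means no part of `00` is currently matched.
3 states suffice.
        0   1  
>* S0   S1  S0 
 * S1   S2  S0 
   S2   S2  S2 
(> = start, * = accepting)

start=S0 accept=S0,S1 S0-0->S1 S0-1->S0 S1-0->S2 S1-1->S0 S2-0->S2 S2-1->S2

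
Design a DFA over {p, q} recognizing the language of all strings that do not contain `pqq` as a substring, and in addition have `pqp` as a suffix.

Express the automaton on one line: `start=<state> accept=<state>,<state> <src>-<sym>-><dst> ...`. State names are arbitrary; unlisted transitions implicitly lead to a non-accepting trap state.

Run two small machines in parallel and take their product. The first has 4 states tracking partial matches of the forbidden pattern `pqq`; the second has 4 states tracking how much of the suffix `pqp` has currently been matched. A product state is a pair (one from each), accepting exactly when both do. Equivalent product states are then merged.
5 states suffice.
        p   q  
>  s0   s1  s0 
   s1   s1  s2 
   s2   s3  s4 
 * s3   s1  s2 
   s4   s4  s4 
(> = start, * = accepting)

start=s0 accept=s3 s0-p->s1 s0-q->s0 s1-p->s1 s1-q->s2 s2-p->s3 s2-q->s4 s3-p->s1 s3-q->s2 s4-p->s4 s4-q->s4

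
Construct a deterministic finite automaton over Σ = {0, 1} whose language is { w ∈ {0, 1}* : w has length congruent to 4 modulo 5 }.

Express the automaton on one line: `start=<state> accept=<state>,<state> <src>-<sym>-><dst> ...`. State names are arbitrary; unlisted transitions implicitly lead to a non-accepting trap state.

start=q0 accept=q4 q0-0->q1 q0-1->q1 q1-0->q2 q1-1->q2 q2-0->q3 q2-1->q3 q3-0->q4 q3-1->q4 q4-0->q0 q4-1->q0

Only the length mod 5 matters, so use a 5-cycle: from any state, every input symbol moves to the next state, wrapping q4 back to q0. Mark q4 accepting.
With 5 states:
        0   1  
>  q0   q1  q1 
   q1   q2  q2 
   q2   q3  q3 
   q3   q4  q4 
 * q4   q0  q0 
(> = start, * = accepting)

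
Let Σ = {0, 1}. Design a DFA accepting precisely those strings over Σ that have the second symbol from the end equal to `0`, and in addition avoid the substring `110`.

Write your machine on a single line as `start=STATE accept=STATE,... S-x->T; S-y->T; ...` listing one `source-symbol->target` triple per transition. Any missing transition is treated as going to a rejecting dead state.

Handle the two conditions separately and then intersect. The first has 7 states tracking the last 2 symbols read; the second has 4 states tracking partial matches of the forbidden pattern `110`. A product state is a pair (one from each), accepting exactly when both do. Minimizing collapses redundant product states.
        0   1  
>  q0   q1  q2 
   q1   q3  q4 
   q2   q1  q5 
 * q3   q3  q4 
 * q4   q1  q5 
   q5   q5  q5 
(> = start, * = accepting)

start=q0; accept=q3,q4; q0-0->q1; q0-1->q2; q1-0->q3; q1-1->q4; q2-0->q1; q2-1->q5; q3-0->q3; q3-1->q4; q4-0->q1; q4-1->q5; q5-0->q5; q5-1->q5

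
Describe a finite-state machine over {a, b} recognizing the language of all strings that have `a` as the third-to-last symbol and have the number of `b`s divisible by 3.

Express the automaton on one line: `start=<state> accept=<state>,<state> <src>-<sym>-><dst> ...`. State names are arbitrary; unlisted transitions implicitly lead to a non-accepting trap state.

start=S0 accept=S6,S9,S12,S13 S0-a->S1 S0-b->S2 S1-a->S3 S1-b->S2 S2-a->S4 S2-b->S5 S3-a->S6 S3-b->S2 S4-a->S4 S4-b->S7 S5-a->S8 S5-b->S0 S6-a->S6 S6-b->S2 S7-a->S8 S7-b->S9 S8-a->S10 S8-b->S11 S9-a->S1 S9-b->S2 S10-a->S10 S10-b->S12 S11-a->S13 S11-b->S2 S12-a->S13 S12-b->S2 S13-a->S3 S13-b->S2

Handle the two conditions separately and then intersect. The first has 15 states tracking the last 3 symbols read; the second has 3 states tracking the count of `b`s modulo 3. A product state is a pair (one from each), accepting exactly when both do. Equivalent product states are then merged.
          a    b  
>  S0     S1   S2 
   S1     S3   S2 
   S2     S4   S5 
   S3     S6   S2 
   S4     S4   S7 
   S5     S8   S0 
 * S6     S6   S2 
   S7     S8   S9 
   S8    S10  S11 
 * S9     S1   S2 
   S10   S10  S12 
   S11   S13   S2 
 * S12   S13   S2 
 * S13    S3   S2 
(> = start, * = accepting)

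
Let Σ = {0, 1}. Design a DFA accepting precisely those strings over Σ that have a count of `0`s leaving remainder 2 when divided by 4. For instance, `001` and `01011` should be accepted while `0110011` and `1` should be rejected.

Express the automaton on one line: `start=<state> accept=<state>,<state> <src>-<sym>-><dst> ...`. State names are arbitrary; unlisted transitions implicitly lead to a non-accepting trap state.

start=S0 accept=S2 S0-0->S1 S0-1->S0 S1-0->S2 S1-1->S1 S2-0->S3 S2-1->S2 S3-0->S0 S3-1->S3

The only thing that matters is how many `0`s have appeared, reduced mod 4. Use one state per residue: S0 for 0, …, S3 for 3. Reading `0` moves to the next residue; anything else stays put. S2 is accepting.
With 4 states:
        0   1  
>  S0   S1  S0 
   S1   S2  S1 
 * S2   S3  S2 
   S3   S0  S3 
(> = start, * = accepting)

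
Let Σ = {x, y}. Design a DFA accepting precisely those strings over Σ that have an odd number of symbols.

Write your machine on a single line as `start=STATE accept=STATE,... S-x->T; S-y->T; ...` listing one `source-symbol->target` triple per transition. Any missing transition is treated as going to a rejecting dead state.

start=A; accept=B; A-x->B; A-y->B; B-x->A; B-y->A

Only the length mod 2 matters, so use a 2-cycle: from any state, every input symbol moves to the next state, wrapping B back to A. Mark B accepting.
A 2-state machine:
       x  y 
>  A   B  B 
 * B   A  A 
(> = start, * = accepting)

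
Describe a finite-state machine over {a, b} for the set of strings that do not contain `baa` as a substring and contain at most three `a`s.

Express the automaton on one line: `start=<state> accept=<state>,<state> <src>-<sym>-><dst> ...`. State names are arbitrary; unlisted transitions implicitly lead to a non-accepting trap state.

start=q0 accept=q0,q1,q2,q3,q4,q5,q6,q7 q0-a->q1 q0-b->q2 q1-a->q3 q1-b->q4 q2-a->q5 q2-b->q2 q3-a->q6 q3-b->q3 q4-a->q7 q4-b->q4 q5-a->q8 q5-b->q4 q6-a->q8 q6-b->q6 q7-a->q8 q7-b->q3 q8-a->q8 q8-b->q8

Build one automaton per condition and run them in lockstep. The first has 4 states tracking partial matches of the forbidden pattern `baa`; the second has 5 states tracking the count of `a`s, saturating at 4. A product state is a pair (one from each), accepting exactly when both do. Minimizing collapses redundant product states.
9 states suffice.
        a   b  
>* q0   q1  q2 
 * q1   q3  q4 
 * q2   q5  q2 
 * q3   q6  q3 
 * q4   q7  q4 
 * q5   q8  q4 
 * q6   q8  q6 
 * q7   q8  q3 
   q8   q8  q8 
(> = start, * = accepting)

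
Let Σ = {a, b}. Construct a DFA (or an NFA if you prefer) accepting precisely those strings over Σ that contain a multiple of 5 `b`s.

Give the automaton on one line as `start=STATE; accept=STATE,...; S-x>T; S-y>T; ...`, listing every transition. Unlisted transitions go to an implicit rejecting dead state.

start=q0; accept=q0; q0-a>q0; q0-b>q1; q1-a>q1; q1-b>q2; q2-a>q2; q2-b>q3; q3-a>q3; q3-b>q4; q4-a>q4; q4-b>q0

The only thing that matters is how many `b`s have appeared, reduced mod 5. Use one state per residue: q0 for 0, …, q4 for 4. Reading `b` moves to the next residue; anything else stays put. q0 is accepting.
        a   b  
>* q0   q0  q1 
   q1   q1  q2 
   q2   q2  q3 
   q3   q3  q4 
   q4   q4  q0 
(> = start, * = accepting)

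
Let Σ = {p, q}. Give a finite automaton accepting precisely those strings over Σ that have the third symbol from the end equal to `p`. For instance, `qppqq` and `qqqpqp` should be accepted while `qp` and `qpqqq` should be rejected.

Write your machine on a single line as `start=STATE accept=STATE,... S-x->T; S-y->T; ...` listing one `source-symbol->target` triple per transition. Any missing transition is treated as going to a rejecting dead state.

start=S0; accept=S7,S8,S9,S10; S0-p->S1; S0-q->S2; S1-p->S3; S1-q->S4; S2-p->S5; S2-q->S6; S3-p->S7; S3-q->S8; S4-p->S9; S4-q->S10; S5-p->S11; S5-q->S12; S6-p->S13; S6-q->S14; S7-p->S7; S7-q->S8; S8-p->S9; S8-q->S10; S9-p->S11; S9-q->S12; S10-p->S13; S10-q->S14; S11-p->S7; S11-q->S8; S12-p->S9; S12-q->S10; S13-p->S11; S13-q->S12; S14-p->S13; S14-q->S14

A DFA must remember the last 3 symbols (since which symbol is third-to-last isn't known until the input ends). Use one state per possible window of the last ≤3 symbols; accept from those whose window starts with `p`.
A 15-state machine:
          p    q  
>  S0     S1   S2 
   S1     S3   S4 
   S2     S5   S6 
   S3     S7   S8 
   S4     S9  S10 
   S5    S11  S12 
   S6    S13  S14 
 * S7     S7   S8 
 * S8     S9  S10 
 * S9    S11  S12 
 * S10   S13  S14 
   S11    S7   S8 
   S12    S9  S10 
   S13   S11  S12 
   S14   S13  S14 
(> = start, * = accepting)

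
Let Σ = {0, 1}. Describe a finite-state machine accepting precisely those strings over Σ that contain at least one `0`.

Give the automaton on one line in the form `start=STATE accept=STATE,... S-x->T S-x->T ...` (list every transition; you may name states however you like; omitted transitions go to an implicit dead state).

start=S0 accept=S1,S2 S0-0->S1 S0-1->S0 S1-0->S2 S1-1->S1 S2-0->S2 S2-1->S2

Count `0`s, saturating at 2: state S0 means no `0` yet, S1 means one `0` seen, S2 means more than one. Each `0` increments (capped at S2); other symbols loop. Accept from {S1, S2}.
A 3-state machine:
        0   1  
>  S0   S1  S0 
 * S1   S2  S1 
 * S2   S2  S2 
(> = start, * = accepting)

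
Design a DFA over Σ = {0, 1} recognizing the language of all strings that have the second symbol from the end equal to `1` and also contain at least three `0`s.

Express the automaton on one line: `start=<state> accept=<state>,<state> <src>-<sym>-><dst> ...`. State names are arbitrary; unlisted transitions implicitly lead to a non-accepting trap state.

Run two small machines in parallel and take their product. The first has 7 states tracking the last 2 symbols read; the second has 5 states tracking the count of `0`s, saturating at 4. A product state is a pair (one from each), accepting exactly when both do.
A 19-state machine:
          0    1  
>  S0     S1   S2 
   S1     S3   S4 
   S2     S5   S6 
   S3     S7   S8 
   S4     S9  S10 
   S5     S3   S4 
   S6     S5   S6 
   S7    S11  S12 
   S8    S13  S14 
   S9     S7   S8 
   S10    S9  S10 
   S11   S11  S15 
   S12   S16  S17 
 * S13   S11  S12 
   S14   S13  S14 
   S15   S16  S18 
 * S16   S11  S15 
 * S17   S16  S17 
 * S18   S16  S18 
(> = start, * = accepting)

start=S0 accept=S13,S16,S17,S18 S0-0->S1 S0-1->S2 S1-0->S3 S1-1->S4 S2-0->S5 S2-1->S6 S3-0->S7 S3-1->S8 S4-0->S9 S4-1->S10 S5-0->S3 S5-1->S4 S6-0->S5 S6-1->S6 S7-0->S11 S7-1->S12 S8-0->S13 S8-1->S14 S9-0->S7 S9-1->S8 S10-0->S9 S10-1->S10 S11-0->S11 S11-1->S15 S12-0->S16 S12-1->S17 S13-0->S11 S13-1->S12 S14-0->S13 S14-1->S14 S15-0->S16 S15-1->S18 S16-0->S11 S16-1->S15 S17-0->S16 S17-1->S17 S18-0->S16 S18-1->S18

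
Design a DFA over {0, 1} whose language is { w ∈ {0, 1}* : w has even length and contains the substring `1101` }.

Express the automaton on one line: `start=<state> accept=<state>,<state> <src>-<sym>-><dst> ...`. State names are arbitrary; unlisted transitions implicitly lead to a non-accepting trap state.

Run two small machines in parallel and take their product. The first has 2 states tracking the input length modulo 2; the second has 5 states tracking whether and how much of `1101` has been seen. A product state is a pair (one from each), accepting exactly when both do.
        0   1  
>  q0   q1  q2 
   q1   q0  q3 
   q2   q0  q4 
   q3   q1  q5 
   q4   q6  q5 
   q5   q7  q4 
   q6   q0  q8 
   q7   q1  q9 
 * q8   q9  q9 
   q9   q8  q8 
(> = start, * = accepting)

start=q0 accept=q8 q0-0->q1 q0-1->q2 q1-0->q0 q1-1->q3 q2-0->q0 q2-1->q4 q3-0->q1 q3-1->q5 q4-0->q6 q4-1->q5 q5-0->q7 q5-1->q4 q6-0->q0 q6-1->q8 q7-0->q1 q7-1->q9 q8-0->q9 q8-1->q9 q9-0->q8 q9-1->q8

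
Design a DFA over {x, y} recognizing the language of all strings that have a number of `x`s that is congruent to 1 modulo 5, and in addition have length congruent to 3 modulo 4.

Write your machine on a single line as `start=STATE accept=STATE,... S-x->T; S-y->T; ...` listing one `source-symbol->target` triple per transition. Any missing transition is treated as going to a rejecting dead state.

start=q0; accept=q8; q0-x->q1; q0-y->q2; q1-x->q3; q1-y->q4; q2-x->q4; q2-y->q5; q3-x->q6; q3-y->q7; q4-x->q7; q4-y->q8; q5-x->q8; q5-y->q9; q6-x->q10; q6-y->q11; q7-x->q11; q7-y->q12; q8-x->q12; q8-y->q13; q9-x->q13; q9-y->q0; q10-x->q2; q10-y->q14; q11-x->q14; q11-y->q15; q12-x->q15; q12-y->q16; q13-x->q16; q13-y->q1; q14-x->q5; q14-y->q17; q15-x->q17; q15-y->q18; q16-x->q18; q16-y->q3; q17-x->q9; q17-y->q19; q18-x->q19; q18-y->q6; q19-x->q0; q19-y->q10

Run two small machines in parallel and take their product. The first has 5 states tracking the count of `x`s modulo 5; the second has 4 states tracking the input length modulo 4. A product state is a pair (one from each), accepting exactly when both do.
A 20-state machine:
          x    y  
>  q0     q1   q2 
   q1     q3   q4 
   q2     q4   q5 
   q3     q6   q7 
   q4     q7   q8 
   q5     q8   q9 
   q6    q10  q11 
   q7    q11  q12 
 * q8    q12  q13 
   q9    q13   q0 
   q10    q2  q14 
   q11   q14  q15 
   q12   q15  q16 
   q13   q16   q1 
   q14    q5  q17 
   q15   q17  q18 
   q16   q18   q3 
   q17    q9  q19 
   q18   q19   q6 
   q19    q0  q10 
(> = start, * = accepting)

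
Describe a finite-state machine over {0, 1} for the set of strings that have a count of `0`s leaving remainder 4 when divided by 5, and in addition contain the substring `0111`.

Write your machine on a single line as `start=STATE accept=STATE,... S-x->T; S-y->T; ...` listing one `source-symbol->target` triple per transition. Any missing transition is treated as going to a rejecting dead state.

start=q0; accept=q19; q0-0->q1; q0-1->q0; q1-0->q2; q1-1->q3; q2-0->q4; q2-1->q5; q3-0->q2; q3-1->q6; q4-0->q7; q4-1->q8; q5-0->q4; q5-1->q9; q6-0->q2; q6-1->q10; q7-0->q11; q7-1->q12; q8-0->q7; q8-1->q13; q9-0->q4; q9-1->q14; q10-0->q14; q10-1->q10; q11-0->q1; q11-1->q15; q12-0->q11; q12-1->q16; q13-0->q7; q13-1->q17; q14-0->q17; q14-1->q14; q15-0->q1; q15-1->q18; q16-0->q11; q16-1->q19; q17-0->q19; q17-1->q17; q18-0->q1; q18-1->q20; q19-0->q20; q19-1->q19; q20-0->q10; q20-1->q20

Handle the two conditions separately and then intersect. One (5 states) tracks the count of `0`s modulo 5; the other (5 states) tracks whether and how much of `0111` has been seen. Each combined state is a pair, one component from each; accept when both components accept.
          0    1  
>  q0     q1   q0 
   q1     q2   q3 
   q2     q4   q5 
   q3     q2   q6 
   q4     q7   q8 
   q5     q4   q9 
   q6     q2  q10 
   q7    q11  q12 
   q8     q7  q13 
   q9     q4  q14 
   q10   q14  q10 
   q11    q1  q15 
   q12   q11  q16 
   q13    q7  q17 
   q14   q17  q14 
   q15    q1  q18 
   q16   q11  q19 
   q17   q19  q17 
   q18    q1  q20 
 * q19   q20  q19 
   q20   q10  q20 
(> = start, * = accepting)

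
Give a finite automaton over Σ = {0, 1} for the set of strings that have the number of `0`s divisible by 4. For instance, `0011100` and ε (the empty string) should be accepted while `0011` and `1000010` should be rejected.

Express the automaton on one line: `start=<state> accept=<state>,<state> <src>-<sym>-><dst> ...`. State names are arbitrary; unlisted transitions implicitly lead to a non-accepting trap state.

start=s0 accept=s0 s0-0->s1 s0-1->s0 s1-0->s2 s1-1->s1 s2-0->s3 s2-1->s2 s3-0->s0 s3-1->s3

Keep the running count of `0`s modulo 4: each `0` advances along the cycle s0 → s1 → s2 → s3 → s0 while other symbols loop. Accept at s0.
4 states suffice.
        0   1  
>* s0   s1  s0 
   s1   s2  s1 
   s2   s3  s2 
   s3   s0  s3 
(> = start, * = accepting)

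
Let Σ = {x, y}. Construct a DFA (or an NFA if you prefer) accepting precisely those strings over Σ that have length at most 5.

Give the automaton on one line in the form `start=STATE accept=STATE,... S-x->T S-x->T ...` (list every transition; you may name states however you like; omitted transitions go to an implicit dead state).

Count input length up to 6: every symbol moves from A toward G, which means 'more than 5' and absorbs. Accept from {A, B, C, D, E, F}.
       x  y 
>* A   B  B 
 * B   C  C 
 * C   D  D 
 * D   E  E 
 * E   F  F 
 * F   G  G 
   G   G  G 
(> = start, * = accepting)

start=A accept=A,B,C,D,E,F A-x->B A-y->B B-x->C B-y->C C-x->D C-y->D D-x->E D-y->E E-x->F E-y->F F-x->G F-y->G G-x->G G-y->G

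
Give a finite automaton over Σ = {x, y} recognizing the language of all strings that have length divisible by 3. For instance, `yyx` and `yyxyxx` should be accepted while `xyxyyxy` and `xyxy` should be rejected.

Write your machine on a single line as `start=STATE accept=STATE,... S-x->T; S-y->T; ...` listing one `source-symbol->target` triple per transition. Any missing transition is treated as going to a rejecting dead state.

Only the length mod 3 matters, so use a 3-cycle: from any state, every input symbol moves to the next state, wrapping q2 back to q0. Mark q0 accepting.
        x   y  
>* q0   q1  q1 
   q1   q2  q2 
   q2   q0  q0 
(> = start, * = accepting)

start=q0; accept=q0; q0-x->q1; q0-y->q1; q1-x->q2; q1-y->q2; q2-x->q0; q2-y->q0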